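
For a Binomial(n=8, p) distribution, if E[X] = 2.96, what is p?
p = 0.37

For a Binomial(n, p) distribution:
E[X] = n × p

Given n = 8 and E[X] = 2.96:
2.96 = 8 × p
p = 2.96 / 8 = 0.37

Verification: Binomial(8, 0.37) has E[X] = 2.96 ✓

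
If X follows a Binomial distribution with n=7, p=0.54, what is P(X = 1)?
0.035813

We have X ~ Binomial(n=7, p=0.54).

For a Binomial distribution, the PMF gives us the probability of each outcome.

Using the PMF formula:
P(X = 1) = 0.035813

Rounded to 4 decimal places: 0.0358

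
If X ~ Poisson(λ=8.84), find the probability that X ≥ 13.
0.112896

We have X ~ Poisson(λ=8.84).

For discrete distributions, P(X ≥ 13) = 1 - P(X ≤ 12).

P(X ≤ 12) = 0.887104
P(X ≥ 13) = 1 - 0.887104 = 0.112896

So there's approximately a 11.3% chance that X is at least 13.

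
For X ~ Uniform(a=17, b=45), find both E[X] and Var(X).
E[X] = 31.0000, Var(X) = 65.3333

We have X ~ Uniform(a=17, b=45).

For a Uniform distribution with a=17, b=45:

Expected value:
E[X] = 31.0000

Variance:
Var(X) = 65.3333

Standard deviation:
σ = √Var(X) = 8.0829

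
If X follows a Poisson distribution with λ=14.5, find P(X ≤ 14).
0.517597

We have X ~ Poisson(λ=14.5).

The CDF gives us P(X ≤ k).

Using the CDF:
P(X ≤ 14) = 0.517597

This means there's approximately a 51.8% chance that X is at most 14.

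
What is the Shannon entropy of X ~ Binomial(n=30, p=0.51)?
2.4261 nats

We have X ~ Binomial(n=30, p=0.51).

The Shannon entropy measures the uncertainty or information content of the distribution.

For a Binomial distribution with n=30, p=0.51:
H(X) = 2.4261 nats

(In bits, this would be 3.5001 bits.)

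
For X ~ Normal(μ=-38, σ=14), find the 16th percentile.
-51.9224

We have X ~ Normal(μ=-38, σ=14).

We want to find x such that P(X ≤ x) = 0.16.

This is the 16th percentile, which means 16% of values fall below this point.

Using the inverse CDF (quantile function):
x = F⁻¹(0.16) = -51.9224

Verification: P(X ≤ -51.9224) = 0.16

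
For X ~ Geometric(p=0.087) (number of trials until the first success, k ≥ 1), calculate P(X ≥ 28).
0.085647

We have X ~ Geometric(p=0.087) (number of trials until the first success, k ≥ 1).

For discrete distributions, P(X ≥ 28) = 1 - P(X ≤ 27).

P(X ≤ 27) = 0.914353
P(X ≥ 28) = 1 - 0.914353 = 0.085647

So there's approximately a 8.6% chance that X is at least 28.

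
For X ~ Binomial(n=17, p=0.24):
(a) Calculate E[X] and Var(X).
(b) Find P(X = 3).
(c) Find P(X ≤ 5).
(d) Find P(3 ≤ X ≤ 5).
(a) E[X] = 4.0800, Var(X) = 3.1008
(b) P(X = 3) = 0.201620
(c) P(X ≤ 5) = 0.795081
(d) P(3 ≤ X ≤ 5) = 0.607428

We have X ~ Binomial(n=17, p=0.24).

(a) Moments:
E[X] = 4.0800
Var(X) = 3.1008
σ = √Var(X) = 1.7609

(b) Point probability using PMF:
P(X = 3) = 0.201620

(c) Cumulative probability using CDF:
P(X ≤ 5) = F(5) = 0.795081

(d) Range probability:
P(3 ≤ X ≤ 5) = P(X ≤ 5) - P(X ≤ 2)
                   = F(5) - F(2)
                   = 0.795081 - 0.187653
                   = 0.607428

This means approximately 60.7% of outcomes fall in the interval [3, 5].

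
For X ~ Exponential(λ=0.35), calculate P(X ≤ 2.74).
0.616724

We have X ~ Exponential(λ=0.35).

The CDF gives us P(X ≤ k).

Using the CDF:
P(X ≤ 2.74) = 0.616724

This means there's approximately a 61.7% chance that X is at most 2.74.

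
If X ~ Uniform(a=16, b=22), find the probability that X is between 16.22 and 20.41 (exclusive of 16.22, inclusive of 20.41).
0.698333

We have X ~ Uniform(a=16, b=22).

To find P(16.22 < X ≤ 20.41), we use:
P(16.22 < X ≤ 20.41) = P(X ≤ 20.41) - P(X ≤ 16.22)
                 = F(20.41) - F(16.22)
                 = 0.735000 - 0.036667
                 = 0.698333

So there's approximately a 69.8% chance that X falls in this range.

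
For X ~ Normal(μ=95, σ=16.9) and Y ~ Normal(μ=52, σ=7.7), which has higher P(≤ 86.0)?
Y has higher probability (P(Y ≤ 86.0) = 1.0000 > P(X ≤ 86.0) = 0.2972)

Compute P(≤ 86.0) for each distribution:

X ~ Normal(μ=95, σ=16.9):
P(X ≤ 86.0) = 0.2972

Y ~ Normal(μ=52, σ=7.7):
P(Y ≤ 86.0) = 1.0000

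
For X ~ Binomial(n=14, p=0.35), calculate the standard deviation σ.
1.7847

We have X ~ Binomial(n=14, p=0.35).

For a Binomial distribution with n=14, p=0.35:
σ = √Var(X) = 1.7847

The standard deviation is the square root of the variance.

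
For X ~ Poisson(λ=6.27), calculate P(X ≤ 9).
0.896238

We have X ~ Poisson(λ=6.27).

The CDF gives us P(X ≤ k).

Using the CDF:
P(X ≤ 9) = 0.896238

This means there's approximately a 89.6% chance that X is at most 9.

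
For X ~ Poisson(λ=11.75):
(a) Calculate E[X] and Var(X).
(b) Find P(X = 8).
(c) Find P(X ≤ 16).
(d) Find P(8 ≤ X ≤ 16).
(a) E[X] = 11.7500, Var(X) = 11.7500
(b) P(X = 8) = 0.071092
(c) P(X ≤ 16) = 0.911717
(d) P(8 ≤ X ≤ 16) = 0.810709

We have X ~ Poisson(λ=11.75).

(a) Moments:
E[X] = 11.7500
Var(X) = 11.7500
σ = √Var(X) = 3.4278

(b) Point probability using PMF:
P(X = 8) = 0.071092

(c) Cumulative probability using CDF:
P(X ≤ 16) = F(16) = 0.911717

(d) Range probability:
P(8 ≤ X ≤ 16) = P(X ≤ 16) - P(X ≤ 7)
                   = F(16) - F(7)
                   = 0.911717 - 0.101008
                   = 0.810709

This means approximately 81.1% of outcomes fall in the interval [8, 16].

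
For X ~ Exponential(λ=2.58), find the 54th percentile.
0.3010

We have X ~ Exponential(λ=2.58).

We want to find x such that P(X ≤ x) = 0.54.

This is the 54th percentile, which means 54% of values fall below this point.

Using the inverse CDF (quantile function):
x = F⁻¹(0.54) = 0.3010

Verification: P(X ≤ 0.3010) = 0.54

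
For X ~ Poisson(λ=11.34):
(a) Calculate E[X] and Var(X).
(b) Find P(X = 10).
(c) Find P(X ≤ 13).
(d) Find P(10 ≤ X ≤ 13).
(a) E[X] = 11.3400, Var(X) = 11.3400
(b) P(X = 10) = 0.115204
(c) P(X ≤ 13) = 0.748883
(d) P(10 ≤ X ≤ 13) = 0.444104

We have X ~ Poisson(λ=11.34).

(a) Moments:
E[X] = 11.3400
Var(X) = 11.3400
σ = √Var(X) = 3.3675

(b) Point probability using PMF:
P(X = 10) = 0.115204

(c) Cumulative probability using CDF:
P(X ≤ 13) = F(13) = 0.748883

(d) Range probability:
P(10 ≤ X ≤ 13) = P(X ≤ 13) - P(X ≤ 9)
                   = F(13) - F(9)
                   = 0.748883 - 0.304779
                   = 0.444104

This means approximately 44.4% of outcomes fall in the interval [10, 13].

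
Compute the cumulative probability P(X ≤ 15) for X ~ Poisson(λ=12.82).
0.779306

We have X ~ Poisson(λ=12.82).

The CDF gives us P(X ≤ k).

Using the CDF:
P(X ≤ 15) = 0.779306

This means there's approximately a 77.9% chance that X is at most 15.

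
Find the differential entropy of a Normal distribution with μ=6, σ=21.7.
4.4963 nats

We have X ~ Normal(μ=6, σ=21.7).

The differential entropy measures the uncertainty or information content of the distribution.

For a Normal distribution with μ=6, σ=21.7:
h(X) = 4.4963 nats

(In bits, this would be 6.4867 bits.)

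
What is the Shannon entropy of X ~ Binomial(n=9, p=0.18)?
1.5163 nats

We have X ~ Binomial(n=9, p=0.18).

The Shannon entropy measures the uncertainty or information content of the distribution.

For a Binomial distribution with n=9, p=0.18:
H(X) = 1.5163 nats

(In bits, this would be 2.1876 bits.)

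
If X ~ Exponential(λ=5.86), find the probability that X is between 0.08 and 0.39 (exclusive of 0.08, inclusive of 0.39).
0.524019

We have X ~ Exponential(λ=5.86).

To find P(0.08 < X ≤ 0.39), we use:
P(0.08 < X ≤ 0.39) = P(X ≤ 0.39) - P(X ≤ 0.08)
                 = F(0.39) - F(0.08)
                 = 0.898267 - 0.374247
                 = 0.524019

So there's approximately a 52.4% chance that X falls in this range.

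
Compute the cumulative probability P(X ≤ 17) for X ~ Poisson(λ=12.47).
0.917225

We have X ~ Poisson(λ=12.47).

The CDF gives us P(X ≤ k).

Using the CDF:
P(X ≤ 17) = 0.917225

This means there's approximately a 91.7% chance that X is at most 17.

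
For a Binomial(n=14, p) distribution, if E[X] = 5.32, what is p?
p = 0.38

For a Binomial(n, p) distribution:
E[X] = n × p

Given n = 14 and E[X] = 5.32:
5.32 = 14 × p
p = 5.32 / 14 = 0.38

Verification: Binomial(14, 0.38) has E[X] = 5.32 ✓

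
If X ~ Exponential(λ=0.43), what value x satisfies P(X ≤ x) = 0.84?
4.2618

We have X ~ Exponential(λ=0.43).

We want to find x such that P(X ≤ x) = 0.84.

This is the 84th percentile, which means 84% of values fall below this point.

Using the inverse CDF (quantile function):
x = F⁻¹(0.84) = 4.2618

Verification: P(X ≤ 4.2618) = 0.84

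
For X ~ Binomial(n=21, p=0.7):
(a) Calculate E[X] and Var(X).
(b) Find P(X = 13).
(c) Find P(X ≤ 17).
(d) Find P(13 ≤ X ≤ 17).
(a) E[X] = 14.7000, Var(X) = 4.4100
(b) P(X = 13) = 0.129356
(c) P(X ≤ 17) = 0.914394
(d) P(13 ≤ X ≤ 17) = 0.766744

We have X ~ Binomial(n=21, p=0.7).

(a) Moments:
E[X] = 14.7000
Var(X) = 4.4100
σ = √Var(X) = 2.1000

(b) Point probability using PMF:
P(X = 13) = 0.129356

(c) Cumulative probability using CDF:
P(X ≤ 17) = F(17) = 0.914394

(d) Range probability:
P(13 ≤ X ≤ 17) = P(X ≤ 17) - P(X ≤ 12)
                   = F(17) - F(12)
                   = 0.914394 - 0.147650
                   = 0.766744

This means approximately 76.7% of outcomes fall in the interval [13, 17].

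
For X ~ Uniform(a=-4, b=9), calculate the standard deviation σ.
3.7528

We have X ~ Uniform(a=-4, b=9).

For a Uniform distribution with a=-4, b=9:
σ = √Var(X) = 3.7528

The standard deviation is the square root of the variance.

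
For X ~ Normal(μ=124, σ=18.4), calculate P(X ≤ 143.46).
0.854883

We have X ~ Normal(μ=124, σ=18.4).

The CDF gives us P(X ≤ k).

Using the CDF:
P(X ≤ 143.46) = 0.854883

This means there's approximately a 85.5% chance that X is at most 143.46.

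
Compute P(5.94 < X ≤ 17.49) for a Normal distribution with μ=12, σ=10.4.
0.421160

We have X ~ Normal(μ=12, σ=10.4).

To find P(5.94 < X ≤ 17.49), we use:
P(5.94 < X ≤ 17.49) = P(X ≤ 17.49) - P(X ≤ 5.94)
                 = F(17.49) - F(5.94)
                 = 0.701210 - 0.280050
                 = 0.421160

So there's approximately a 42.1% chance that X falls in this range.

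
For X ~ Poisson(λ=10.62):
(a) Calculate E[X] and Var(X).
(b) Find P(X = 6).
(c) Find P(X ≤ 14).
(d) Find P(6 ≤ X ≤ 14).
(a) E[X] = 10.6200, Var(X) = 10.6200
(b) P(X = 6) = 0.048664
(c) P(X ≤ 14) = 0.880233
(d) P(6 ≤ X ≤ 14) = 0.833259

We have X ~ Poisson(λ=10.62).

(a) Moments:
E[X] = 10.6200
Var(X) = 10.6200
σ = √Var(X) = 3.2588

(b) Point probability using PMF:
P(X = 6) = 0.048664

(c) Cumulative probability using CDF:
P(X ≤ 14) = F(14) = 0.880233

(d) Range probability:
P(6 ≤ X ≤ 14) = P(X ≤ 14) - P(X ≤ 5)
                   = F(14) - F(5)
                   = 0.880233 - 0.046975
                   = 0.833259

This means approximately 83.3% of outcomes fall in the interval [6, 14].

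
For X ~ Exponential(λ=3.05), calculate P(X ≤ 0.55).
0.813160

We have X ~ Exponential(λ=3.05).

The CDF gives us P(X ≤ k).

Using the CDF:
P(X ≤ 0.55) = 0.813160

This means there's approximately a 81.3% chance that X is at most 0.55.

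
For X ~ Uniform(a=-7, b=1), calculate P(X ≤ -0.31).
0.836250

We have X ~ Uniform(a=-7, b=1).

The CDF gives us P(X ≤ k).

Using the CDF:
P(X ≤ -0.31) = 0.836250

This means there's approximately a 83.6% chance that X is at most -0.31.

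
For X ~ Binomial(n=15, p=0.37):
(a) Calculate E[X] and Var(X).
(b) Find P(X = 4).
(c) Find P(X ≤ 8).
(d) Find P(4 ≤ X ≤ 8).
(a) E[X] = 5.5500, Var(X) = 3.4965
(b) P(X = 4) = 0.158740
(c) P(X ≤ 8) = 0.940315
(d) P(4 ≤ X ≤ 8) = 0.805230

We have X ~ Binomial(n=15, p=0.37).

(a) Moments:
E[X] = 5.5500
Var(X) = 3.4965
σ = √Var(X) = 1.8699

(b) Point probability using PMF:
P(X = 4) = 0.158740

(c) Cumulative probability using CDF:
P(X ≤ 8) = F(8) = 0.940315

(d) Range probability:
P(4 ≤ X ≤ 8) = P(X ≤ 8) - P(X ≤ 3)
                   = F(8) - F(3)
                   = 0.940315 - 0.135085
                   = 0.805230

This means approximately 80.5% of outcomes fall in the interval [4, 8].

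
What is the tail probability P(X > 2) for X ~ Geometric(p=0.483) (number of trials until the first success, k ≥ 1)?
0.267289

We have X ~ Geometric(p=0.483) (number of trials until the first success, k ≥ 1).

P(X > 2) = 1 - P(X ≤ 2)
                = 1 - F(2)
                = 1 - 0.732711
                = 0.267289

So there's approximately a 26.7% chance that X exceeds 2.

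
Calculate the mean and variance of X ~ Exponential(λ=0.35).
E[X] = 2.8571, Var(X) = 8.1633

We have X ~ Exponential(λ=0.35).

For an Exponential distribution with λ=0.35:

Expected value:
E[X] = 2.8571

Variance:
Var(X) = 8.1633

Standard deviation:
σ = √Var(X) = 2.8571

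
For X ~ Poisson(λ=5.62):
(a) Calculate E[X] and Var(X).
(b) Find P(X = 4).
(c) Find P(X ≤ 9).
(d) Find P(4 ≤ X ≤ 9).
(a) E[X] = 5.6200, Var(X) = 5.6200
(b) P(X = 4) = 0.150660
(c) P(X ≤ 9) = 0.939759
(d) P(4 ≤ X ≤ 9) = 0.751292

We have X ~ Poisson(λ=5.62).

(a) Moments:
E[X] = 5.6200
Var(X) = 5.6200
σ = √Var(X) = 2.3707

(b) Point probability using PMF:
P(X = 4) = 0.150660

(c) Cumulative probability using CDF:
P(X ≤ 9) = F(9) = 0.939759

(d) Range probability:
P(4 ≤ X ≤ 9) = P(X ≤ 9) - P(X ≤ 3)
                   = F(9) - F(3)
                   = 0.939759 - 0.188468
                   = 0.751292

This means approximately 75.1% of outcomes fall in the interval [4, 9].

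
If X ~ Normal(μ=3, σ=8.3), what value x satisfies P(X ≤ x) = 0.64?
5.9752

We have X ~ Normal(μ=3, σ=8.3).

We want to find x such that P(X ≤ x) = 0.64.

This is the 64th percentile, which means 64% of values fall below this point.

Using the inverse CDF (quantile function):
x = F⁻¹(0.64) = 5.9752

Verification: P(X ≤ 5.9752) = 0.64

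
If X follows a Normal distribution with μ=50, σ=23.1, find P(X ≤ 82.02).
0.917149

We have X ~ Normal(μ=50, σ=23.1).

The CDF gives us P(X ≤ k).

Using the CDF:
P(X ≤ 82.02) = 0.917149

This means there's approximately a 91.7% chance that X is at most 82.02.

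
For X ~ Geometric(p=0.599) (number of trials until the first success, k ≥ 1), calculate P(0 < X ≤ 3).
0.935519

We have X ~ Geometric(p=0.599) (number of trials until the first success, k ≥ 1).

To find P(0 < X ≤ 3), we use:
P(0 < X ≤ 3) = P(X ≤ 3) - P(X ≤ 0)
                 = F(3) - F(0)
                 = 0.935519 - 0.000000
                 = 0.935519

So there's approximately a 93.6% chance that X falls in this range.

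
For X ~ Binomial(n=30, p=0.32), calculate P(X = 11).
0.129339

We have X ~ Binomial(n=30, p=0.32).

For a Binomial distribution, the PMF gives us the probability of each outcome.

Using the PMF formula:
P(X = 11) = 0.129339

Rounded to 4 decimal places: 0.1293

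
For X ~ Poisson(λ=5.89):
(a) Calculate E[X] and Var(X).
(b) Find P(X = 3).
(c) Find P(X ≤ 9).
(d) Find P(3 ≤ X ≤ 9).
(a) E[X] = 5.8900, Var(X) = 5.8900
(b) P(X = 3) = 0.094232
(c) P(X ≤ 9) = 0.923440
(d) P(3 ≤ X ≤ 9) = 0.856379

We have X ~ Poisson(λ=5.89).

(a) Moments:
E[X] = 5.8900
Var(X) = 5.8900
σ = √Var(X) = 2.4269

(b) Point probability using PMF:
P(X = 3) = 0.094232

(c) Cumulative probability using CDF:
P(X ≤ 9) = F(9) = 0.923440

(d) Range probability:
P(3 ≤ X ≤ 9) = P(X ≤ 9) - P(X ≤ 2)
                   = F(9) - F(2)
                   = 0.923440 - 0.067061
                   = 0.856379

This means approximately 85.6% of outcomes fall in the interval [3, 9].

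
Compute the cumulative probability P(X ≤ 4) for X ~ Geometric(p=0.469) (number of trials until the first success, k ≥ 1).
0.920498

We have X ~ Geometric(p=0.469) (number of trials until the first success, k ≥ 1).

The CDF gives us P(X ≤ k).

Using the CDF:
P(X ≤ 4) = 0.920498

This means there's approximately a 92.0% chance that X is at most 4.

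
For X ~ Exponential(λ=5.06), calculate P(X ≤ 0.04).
0.183232

We have X ~ Exponential(λ=5.06).

The CDF gives us P(X ≤ k).

Using the CDF:
P(X ≤ 0.04) = 0.183232

This means there's approximately a 18.3% chance that X is at most 0.04.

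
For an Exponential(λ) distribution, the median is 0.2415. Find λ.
λ = 2.8702

For X ~ Exponential(λ), the CDF is F(x) = 1 - e^(-λx).
The median m satisfies F(m) = 0.5:
1 - e^(-λm) = 0.5
e^(-λm) = 0.5
λm = ln(2)
m = ln(2) / λ

Given m = 0.2415:
λ = ln(2) / 0.2415 = 0.693147 / 0.2415 = 2.8702

Verification: ln(2) / 2.8702 = 0.2415 ✓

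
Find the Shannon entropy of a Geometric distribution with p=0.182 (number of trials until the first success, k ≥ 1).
2.6067 nats

We have X ~ Geometric(p=0.182) (number of trials until the first success, k ≥ 1).

The Shannon entropy measures the uncertainty or information content of the distribution.

For a Geometric distribution with p=0.182 (number of trials until the first success, k ≥ 1):
H(X) = 2.6067 nats

(In bits, this would be 3.7606 bits.)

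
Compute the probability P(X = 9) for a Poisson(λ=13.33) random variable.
0.059506

We have X ~ Poisson(λ=13.33).

For a Poisson distribution, the PMF gives us the probability of each outcome.

Using the PMF formula:
P(X = 9) = 0.059506

Rounded to 4 decimal places: 0.0595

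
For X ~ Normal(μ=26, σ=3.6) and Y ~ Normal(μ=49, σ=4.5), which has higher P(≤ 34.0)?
X has higher probability (P(X ≤ 34.0) = 0.9869 > P(Y ≤ 34.0) = 0.0004)

Compute P(≤ 34.0) for each distribution:

X ~ Normal(μ=26, σ=3.6):
P(X ≤ 34.0) = 0.9869

Y ~ Normal(μ=49, σ=4.5):
P(Y ≤ 34.0) = 0.0004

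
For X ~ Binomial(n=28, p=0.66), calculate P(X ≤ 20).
0.787347

We have X ~ Binomial(n=28, p=0.66).

The CDF gives us P(X ≤ k).

Using the CDF:
P(X ≤ 20) = 0.787347

This means there's approximately a 78.7% chance that X is at most 20.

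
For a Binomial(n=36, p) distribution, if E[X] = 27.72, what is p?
p = 0.77

For a Binomial(n, p) distribution:
E[X] = n × p

Given n = 36 and E[X] = 27.72:
27.72 = 36 × p
p = 27.72 / 36 = 0.77

Verification: Binomial(36, 0.77) has E[X] = 27.72 ✓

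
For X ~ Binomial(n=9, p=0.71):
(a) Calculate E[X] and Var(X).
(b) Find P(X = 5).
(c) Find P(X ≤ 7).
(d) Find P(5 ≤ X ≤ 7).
(a) E[X] = 6.3900, Var(X) = 1.8531
(b) P(X = 5) = 0.160788
(c) P(X ≤ 7) = 0.785610
(d) P(5 ≤ X ≤ 7) = 0.698588

We have X ~ Binomial(n=9, p=0.71).

(a) Moments:
E[X] = 6.3900
Var(X) = 1.8531
σ = √Var(X) = 1.3613

(b) Point probability using PMF:
P(X = 5) = 0.160788

(c) Cumulative probability using CDF:
P(X ≤ 7) = F(7) = 0.785610

(d) Range probability:
P(5 ≤ X ≤ 7) = P(X ≤ 7) - P(X ≤ 4)
                   = F(7) - F(4)
                   = 0.785610 - 0.087022
                   = 0.698588

This means approximately 69.9% of outcomes fall in the interval [5, 7].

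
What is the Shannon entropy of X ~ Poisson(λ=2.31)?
1.7865 nats

We have X ~ Poisson(λ=2.31).

The Shannon entropy measures the uncertainty or information content of the distribution.

For a Poisson distribution with λ=2.31:
H(X) = 1.7865 nats

(In bits, this would be 2.5773 bits.)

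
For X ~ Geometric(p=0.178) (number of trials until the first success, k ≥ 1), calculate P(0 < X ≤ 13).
0.921777

We have X ~ Geometric(p=0.178) (number of trials until the first success, k ≥ 1).

To find P(0 < X ≤ 13), we use:
P(0 < X ≤ 13) = P(X ≤ 13) - P(X ≤ 0)
                 = F(13) - F(0)
                 = 0.921777 - 0.000000
                 = 0.921777

So there's approximately a 92.2% chance that X falls in this range.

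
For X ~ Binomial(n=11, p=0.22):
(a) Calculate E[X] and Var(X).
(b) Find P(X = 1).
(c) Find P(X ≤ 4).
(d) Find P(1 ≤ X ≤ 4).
(a) E[X] = 2.4200, Var(X) = 1.8876
(b) P(X = 1) = 0.201726
(c) P(X ≤ 4) = 0.927738
(d) P(1 ≤ X ≤ 4) = 0.862719

We have X ~ Binomial(n=11, p=0.22).

(a) Moments:
E[X] = 2.4200
Var(X) = 1.8876
σ = √Var(X) = 1.3739

(b) Point probability using PMF:
P(X = 1) = 0.201726

(c) Cumulative probability using CDF:
P(X ≤ 4) = F(4) = 0.927738

(d) Range probability:
P(1 ≤ X ≤ 4) = P(X ≤ 4) - P(X ≤ 0)
                   = F(4) - F(0)
                   = 0.927738 - 0.065019
                   = 0.862719

This means approximately 86.3% of outcomes fall in the interval [1, 4].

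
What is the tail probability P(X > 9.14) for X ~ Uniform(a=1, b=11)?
0.186000

We have X ~ Uniform(a=1, b=11).

P(X > 9.14) = 1 - P(X ≤ 9.14)
                = 1 - F(9.14)
                = 1 - 0.814000
                = 0.186000

So there's approximately a 18.6% chance that X exceeds 9.14.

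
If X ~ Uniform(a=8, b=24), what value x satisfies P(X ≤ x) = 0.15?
10.4000

We have X ~ Uniform(a=8, b=24).

We want to find x such that P(X ≤ x) = 0.15.

This is the 15th percentile, which means 15% of values fall below this point.

Using the inverse CDF (quantile function):
x = F⁻¹(0.15) = 10.4000

Verification: P(X ≤ 10.4000) = 0.15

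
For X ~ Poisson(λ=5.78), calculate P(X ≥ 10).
0.069611

We have X ~ Poisson(λ=5.78).

For discrete distributions, P(X ≥ 10) = 1 - P(X ≤ 9).

P(X ≤ 9) = 0.930389
P(X ≥ 10) = 1 - 0.930389 = 0.069611

So there's approximately a 7.0% chance that X is at least 10.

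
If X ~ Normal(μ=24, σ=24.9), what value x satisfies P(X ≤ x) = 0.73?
39.2590

We have X ~ Normal(μ=24, σ=24.9).

We want to find x such that P(X ≤ x) = 0.73.

This is the 73rd percentile, which means 73% of values fall below this point.

Using the inverse CDF (quantile function):
x = F⁻¹(0.73) = 39.2590

Verification: P(X ≤ 39.2590) = 0.73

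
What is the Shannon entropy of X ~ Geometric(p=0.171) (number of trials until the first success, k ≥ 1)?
2.6753 nats

We have X ~ Geometric(p=0.171) (number of trials until the first success, k ≥ 1).

The Shannon entropy measures the uncertainty or information content of the distribution.

For a Geometric distribution with p=0.171 (number of trials until the first success, k ≥ 1):
H(X) = 2.6753 nats

(In bits, this would be 3.8596 bits.)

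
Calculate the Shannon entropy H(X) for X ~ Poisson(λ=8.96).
2.5054 nats

We have X ~ Poisson(λ=8.96).

The Shannon entropy measures the uncertainty or information content of the distribution.

For a Poisson distribution with λ=8.96:
H(X) = 2.5054 nats

(In bits, this would be 3.6145 bits.)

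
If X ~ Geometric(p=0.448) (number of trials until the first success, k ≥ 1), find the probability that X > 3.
0.168197

We have X ~ Geometric(p=0.448) (number of trials until the first success, k ≥ 1).

P(X > 3) = 1 - P(X ≤ 3)
                = 1 - F(3)
                = 1 - 0.831803
                = 0.168197

So there's approximately a 16.8% chance that X exceeds 3.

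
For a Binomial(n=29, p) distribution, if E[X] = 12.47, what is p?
p = 0.43

For a Binomial(n, p) distribution:
E[X] = n × p

Given n = 29 and E[X] = 12.47:
12.47 = 29 × p
p = 12.47 / 29 = 0.43

Verification: Binomial(29, 0.43) has E[X] = 12.47 ✓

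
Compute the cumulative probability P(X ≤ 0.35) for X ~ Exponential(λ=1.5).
0.408445

We have X ~ Exponential(λ=1.5).

The CDF gives us P(X ≤ k).

Using the CDF:
P(X ≤ 0.35) = 0.408445

This means there's approximately a 40.8% chance that X is at most 0.35.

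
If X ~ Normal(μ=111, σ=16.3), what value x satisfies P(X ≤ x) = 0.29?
101.9798

We have X ~ Normal(μ=111, σ=16.3).

We want to find x such that P(X ≤ x) = 0.29.

This is the 29th percentile, which means 29% of values fall below this point.

Using the inverse CDF (quantile function):
x = F⁻¹(0.29) = 101.9798

Verification: P(X ≤ 101.9798) = 0.29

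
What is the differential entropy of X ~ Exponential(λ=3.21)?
-0.1663 nats

We have X ~ Exponential(λ=3.21).

The differential entropy measures the uncertainty or information content of the distribution.

For an Exponential distribution with λ=3.21:
h(X) = -0.1663 nats

(In bits, this would be -0.2399 bits.)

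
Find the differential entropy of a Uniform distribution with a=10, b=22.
2.4849 nats

We have X ~ Uniform(a=10, b=22).

The differential entropy measures the uncertainty or information content of the distribution.

For a Uniform distribution with a=10, b=22:
h(X) = 2.4849 nats

(In bits, this would be 3.5850 bits.)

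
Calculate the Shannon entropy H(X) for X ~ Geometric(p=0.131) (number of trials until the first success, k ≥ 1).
2.9640 nats

We have X ~ Geometric(p=0.131) (number of trials until the first success, k ≥ 1).

The Shannon entropy measures the uncertainty or information content of the distribution.

For a Geometric distribution with p=0.131 (number of trials until the first success, k ≥ 1):
H(X) = 2.9640 nats

(In bits, this would be 4.2761 bits.)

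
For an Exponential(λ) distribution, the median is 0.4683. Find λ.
λ = 1.4801

For X ~ Exponential(λ), the CDF is F(x) = 1 - e^(-λx).
The median m satisfies F(m) = 0.5:
1 - e^(-λm) = 0.5
e^(-λm) = 0.5
λm = ln(2)
m = ln(2) / λ

Given m = 0.4683:
λ = ln(2) / 0.4683 = 0.693147 / 0.4683 = 1.4801

Verification: ln(2) / 1.4801 = 0.4683 ✓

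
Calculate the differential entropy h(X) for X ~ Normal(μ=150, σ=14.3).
4.0792 nats

We have X ~ Normal(μ=150, σ=14.3).

The differential entropy measures the uncertainty or information content of the distribution.

For a Normal distribution with μ=150, σ=14.3:
h(X) = 4.0792 nats

(In bits, this would be 5.8850 bits.)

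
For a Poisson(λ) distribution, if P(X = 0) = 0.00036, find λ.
λ = 7.9294

For a Poisson(λ) distribution, the PMF at 0 is:
P(X = 0) = λ^0 e^(-λ) / 0! = e^(-λ)

Given P(X = 0) = 0.00036:
e^(-λ) = 0.00036
-λ = ln(0.00036)
λ = -ln(0.00036) = 7.9294

Verification: e^(-7.9294) = 0.00036 ✓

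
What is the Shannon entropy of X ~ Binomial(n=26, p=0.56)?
2.3472 nats

We have X ~ Binomial(n=26, p=0.56).

The Shannon entropy measures the uncertainty or information content of the distribution.

For a Binomial distribution with n=26, p=0.56:
H(X) = 2.3472 nats

(In bits, this would be 3.3864 bits.)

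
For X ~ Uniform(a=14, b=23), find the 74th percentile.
20.6600

We have X ~ Uniform(a=14, b=23).

We want to find x such that P(X ≤ x) = 0.74.

This is the 74th percentile, which means 74% of values fall below this point.

Using the inverse CDF (quantile function):
x = F⁻¹(0.74) = 20.6600

Verification: P(X ≤ 20.6600) = 0.74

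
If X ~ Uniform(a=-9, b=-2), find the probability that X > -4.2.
0.314286

We have X ~ Uniform(a=-9, b=-2).

P(X > -4.2) = 1 - P(X ≤ -4.2)
                = 1 - F(-4.2)
                = 1 - 0.685714
                = 0.314286

So there's approximately a 31.4% chance that X exceeds -4.2.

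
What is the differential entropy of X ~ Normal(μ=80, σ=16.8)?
4.2403 nats

We have X ~ Normal(μ=80, σ=16.8).

The differential entropy measures the uncertainty or information content of the distribution.

For a Normal distribution with μ=80, σ=16.8:
h(X) = 4.2403 nats

(In bits, this would be 6.1175 bits.)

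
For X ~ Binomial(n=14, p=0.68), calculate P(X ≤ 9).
0.481280

We have X ~ Binomial(n=14, p=0.68).

The CDF gives us P(X ≤ k).

Using the CDF:
P(X ≤ 9) = 0.481280

This means there's approximately a 48.1% chance that X is at most 9.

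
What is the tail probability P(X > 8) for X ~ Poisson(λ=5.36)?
0.094141

We have X ~ Poisson(λ=5.36).

P(X > 8) = 1 - P(X ≤ 8)
                = 1 - F(8)
                = 1 - 0.905859
                = 0.094141

So there's approximately a 9.4% chance that X exceeds 8.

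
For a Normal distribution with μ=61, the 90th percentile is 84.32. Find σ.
σ = 18.1967

For X ~ Normal(μ, σ), the p-th percentile satisfies x = μ + z_p × σ,
where z_p = Φ⁻¹(p) is the standard normal quantile.

Step 1: z_{0.9} = Φ⁻¹(0.9) = 1.2816

Step 2: Solve for σ:
84.32 = 61 + 1.2816 × σ
σ = (84.32 - 61) / 1.2816
σ = 23.32 / 1.2816
σ = 18.1967

Verification: μ + z × σ = 61 + 1.2816 × 18.1967 = 84.32 ✓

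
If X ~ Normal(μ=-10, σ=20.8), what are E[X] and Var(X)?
E[X] = -10.0000, Var(X) = 432.6400

We have X ~ Normal(μ=-10, σ=20.8).

For a Normal distribution with μ=-10, σ=20.8:

Expected value:
E[X] = -10.0000

Variance:
Var(X) = 432.6400

Standard deviation:
σ = √Var(X) = 20.8000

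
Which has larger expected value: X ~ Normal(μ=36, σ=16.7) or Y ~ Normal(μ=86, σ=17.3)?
Y has larger mean (86.0000 > 36.0000)

Compute the expected value for each distribution:

X ~ Normal(μ=36, σ=16.7):
E[X] = 36.0000

Y ~ Normal(μ=86, σ=17.3):
E[Y] = 86.0000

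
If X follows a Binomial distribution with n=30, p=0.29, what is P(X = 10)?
0.133943

We have X ~ Binomial(n=30, p=0.29).

For a Binomial distribution, the PMF gives us the probability of each outcome.

Using the PMF formula:
P(X = 10) = 0.133943

Rounded to 4 decimal places: 0.1339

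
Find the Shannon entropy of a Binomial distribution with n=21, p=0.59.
2.2308 nats

We have X ~ Binomial(n=21, p=0.59).

The Shannon entropy measures the uncertainty or information content of the distribution.

For a Binomial distribution with n=21, p=0.59:
H(X) = 2.2308 nats

(In bits, this would be 3.2183 bits.)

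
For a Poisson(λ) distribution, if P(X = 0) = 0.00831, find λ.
λ = 4.7903

For a Poisson(λ) distribution, the PMF at 0 is:
P(X = 0) = λ^0 e^(-λ) / 0! = e^(-λ)

Given P(X = 0) = 0.00831:
e^(-λ) = 0.00831
-λ = ln(0.00831)
λ = -ln(0.00831) = 4.7903

Verification: e^(-4.7903) = 0.00831 ✓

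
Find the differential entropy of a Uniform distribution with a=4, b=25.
3.0445 nats

We have X ~ Uniform(a=4, b=25).

The differential entropy measures the uncertainty or information content of the distribution.

For a Uniform distribution with a=4, b=25:
h(X) = 3.0445 nats

(In bits, this would be 4.3923 bits.)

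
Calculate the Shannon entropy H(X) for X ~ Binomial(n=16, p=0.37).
2.0749 nats

We have X ~ Binomial(n=16, p=0.37).

The Shannon entropy measures the uncertainty or information content of the distribution.

For a Binomial distribution with n=16, p=0.37:
H(X) = 2.0749 nats

(In bits, this would be 2.9935 bits.)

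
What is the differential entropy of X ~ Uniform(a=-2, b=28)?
3.4012 nats

We have X ~ Uniform(a=-2, b=28).

The differential entropy measures the uncertainty or information content of the distribution.

For a Uniform distribution with a=-2, b=28:
h(X) = 3.4012 nats

(In bits, this would be 4.9069 bits.)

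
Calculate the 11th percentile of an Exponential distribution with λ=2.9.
0.0402

We have X ~ Exponential(λ=2.9).

We want to find x such that P(X ≤ x) = 0.11.

This is the 11th percentile, which means 11% of values fall below this point.

Using the inverse CDF (quantile function):
x = F⁻¹(0.11) = 0.0402

Verification: P(X ≤ 0.0402) = 0.11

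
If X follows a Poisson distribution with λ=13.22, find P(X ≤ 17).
0.877963

We have X ~ Poisson(λ=13.22).

The CDF gives us P(X ≤ k).

Using the CDF:
P(X ≤ 17) = 0.877963

This means there's approximately a 87.8% chance that X is at most 17.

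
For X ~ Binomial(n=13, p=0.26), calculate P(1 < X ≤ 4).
0.657057

We have X ~ Binomial(n=13, p=0.26).

To find P(1 < X ≤ 4), we use:
P(1 < X ≤ 4) = P(X ≤ 4) - P(X ≤ 1)
                 = F(4) - F(1)
                 = 0.768147 - 0.111091
                 = 0.657057

So there's approximately a 65.7% chance that X falls in this range.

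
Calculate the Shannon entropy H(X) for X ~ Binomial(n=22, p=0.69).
2.1902 nats

We have X ~ Binomial(n=22, p=0.69).

The Shannon entropy measures the uncertainty or information content of the distribution.

For a Binomial distribution with n=22, p=0.69:
H(X) = 2.1902 nats

(In bits, this would be 3.1598 bits.)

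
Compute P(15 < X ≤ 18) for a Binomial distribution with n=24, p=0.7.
0.496229

We have X ~ Binomial(n=24, p=0.7).

To find P(15 < X ≤ 18), we use:
P(15 < X ≤ 18) = P(X ≤ 18) - P(X ≤ 15)
                 = F(18) - F(15)
                 = 0.771192 - 0.274963
                 = 0.496229

So there's approximately a 49.6% chance that X falls in this range.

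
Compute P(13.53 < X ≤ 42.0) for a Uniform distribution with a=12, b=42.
0.949000

We have X ~ Uniform(a=12, b=42).

To find P(13.53 < X ≤ 42.0), we use:
P(13.53 < X ≤ 42.0) = P(X ≤ 42.0) - P(X ≤ 13.53)
                 = F(42.0) - F(13.53)
                 = 1.000000 - 0.051000
                 = 0.949000

So there's approximately a 94.9% chance that X falls in this range.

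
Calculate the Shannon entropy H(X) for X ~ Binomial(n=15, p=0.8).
1.8384 nats

We have X ~ Binomial(n=15, p=0.8).

The Shannon entropy measures the uncertainty or information content of the distribution.

For a Binomial distribution with n=15, p=0.8:
H(X) = 1.8384 nats

(In bits, this would be 2.6522 bits.)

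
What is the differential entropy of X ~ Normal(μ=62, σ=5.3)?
3.0866 nats

We have X ~ Normal(μ=62, σ=5.3).

The differential entropy measures the uncertainty or information content of the distribution.

For a Normal distribution with μ=62, σ=5.3:
h(X) = 3.0866 nats

(In bits, this would be 4.4531 bits.)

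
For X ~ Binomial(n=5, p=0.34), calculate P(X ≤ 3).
0.951357

We have X ~ Binomial(n=5, p=0.34).

The CDF gives us P(X ≤ k).

Using the CDF:
P(X ≤ 3) = 0.951357

This means there's approximately a 95.1% chance that X is at most 3.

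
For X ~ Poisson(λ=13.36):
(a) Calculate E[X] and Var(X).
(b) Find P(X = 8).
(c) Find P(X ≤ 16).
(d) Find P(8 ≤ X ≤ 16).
(a) E[X] = 13.3600, Var(X) = 13.3600
(b) P(X = 8) = 0.039697
(c) P(X ≤ 16) = 0.808564
(d) P(8 ≤ X ≤ 16) = 0.763862

We have X ~ Poisson(λ=13.36).

(a) Moments:
E[X] = 13.3600
Var(X) = 13.3600
σ = √Var(X) = 3.6551

(b) Point probability using PMF:
P(X = 8) = 0.039697

(c) Cumulative probability using CDF:
P(X ≤ 16) = F(16) = 0.808564

(d) Range probability:
P(8 ≤ X ≤ 16) = P(X ≤ 16) - P(X ≤ 7)
                   = F(16) - F(7)
                   = 0.808564 - 0.044702
                   = 0.763862

This means approximately 76.4% of outcomes fall in the interval [8, 16].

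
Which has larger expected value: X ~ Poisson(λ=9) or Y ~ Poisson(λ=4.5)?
X has larger mean (9.0000 > 4.5000)

Compute the expected value for each distribution:

X ~ Poisson(λ=9):
E[X] = 9.0000

Y ~ Poisson(λ=4.5):
E[Y] = 4.5000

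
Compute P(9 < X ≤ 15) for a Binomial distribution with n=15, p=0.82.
0.961299

We have X ~ Binomial(n=15, p=0.82).

To find P(9 < X ≤ 15), we use:
P(9 < X ≤ 15) = P(X ≤ 15) - P(X ≤ 9)
                 = F(15) - F(9)
                 = 1.000000 - 0.038701
                 = 0.961299

So there's approximately a 96.1% chance that X falls in this range.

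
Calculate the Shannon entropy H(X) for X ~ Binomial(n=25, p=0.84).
2.0103 nats

We have X ~ Binomial(n=25, p=0.84).

The Shannon entropy measures the uncertainty or information content of the distribution.

For a Binomial distribution with n=25, p=0.84:
H(X) = 2.0103 nats

(In bits, this would be 2.9002 bits.)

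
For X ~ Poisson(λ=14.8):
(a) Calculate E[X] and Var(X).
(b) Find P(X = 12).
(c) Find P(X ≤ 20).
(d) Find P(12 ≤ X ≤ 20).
(a) E[X] = 14.8000, Var(X) = 14.8000
(b) P(X = 12) = 0.086148
(c) P(X ≤ 20) = 0.925114
(d) P(12 ≤ X ≤ 20) = 0.726749

We have X ~ Poisson(λ=14.8).

(a) Moments:
E[X] = 14.8000
Var(X) = 14.8000
σ = √Var(X) = 3.8471

(b) Point probability using PMF:
P(X = 12) = 0.086148

(c) Cumulative probability using CDF:
P(X ≤ 20) = F(20) = 0.925114

(d) Range probability:
P(12 ≤ X ≤ 20) = P(X ≤ 20) - P(X ≤ 11)
                   = F(20) - F(11)
                   = 0.925114 - 0.198365
                   = 0.726749

This means approximately 72.7% of outcomes fall in the interval [12, 20].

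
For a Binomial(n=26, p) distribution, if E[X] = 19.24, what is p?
p = 0.74

For a Binomial(n, p) distribution:
E[X] = n × p

Given n = 26 and E[X] = 19.24:
19.24 = 26 × p
p = 19.24 / 26 = 0.74

Verification: Binomial(26, 0.74) has E[X] = 19.24 ✓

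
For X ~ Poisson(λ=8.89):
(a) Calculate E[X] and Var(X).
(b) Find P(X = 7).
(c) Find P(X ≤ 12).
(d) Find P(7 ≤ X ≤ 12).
(a) E[X] = 8.8900, Var(X) = 8.8900
(b) P(X = 7) = 0.119951
(c) P(X ≤ 12) = 0.883630
(d) P(7 ≤ X ≤ 12) = 0.666645

We have X ~ Poisson(λ=8.89).

(a) Moments:
E[X] = 8.8900
Var(X) = 8.8900
σ = √Var(X) = 2.9816

(b) Point probability using PMF:
P(X = 7) = 0.119951

(c) Cumulative probability using CDF:
P(X ≤ 12) = F(12) = 0.883630

(d) Range probability:
P(7 ≤ X ≤ 12) = P(X ≤ 12) - P(X ≤ 6)
                   = F(12) - F(6)
                   = 0.883630 - 0.216985
                   = 0.666645

This means approximately 66.7% of outcomes fall in the interval [7, 12].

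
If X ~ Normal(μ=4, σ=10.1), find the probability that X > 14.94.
0.139367

We have X ~ Normal(μ=4, σ=10.1).

P(X > 14.94) = 1 - P(X ≤ 14.94)
                = 1 - F(14.94)
                = 1 - 0.860633
                = 0.139367

So there's approximately a 13.9% chance that X exceeds 14.94.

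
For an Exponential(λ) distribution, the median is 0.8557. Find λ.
λ = 0.8100

For X ~ Exponential(λ), the CDF is F(x) = 1 - e^(-λx).
The median m satisfies F(m) = 0.5:
1 - e^(-λm) = 0.5
e^(-λm) = 0.5
λm = ln(2)
m = ln(2) / λ

Given m = 0.8557:
λ = ln(2) / 0.8557 = 0.693147 / 0.8557 = 0.8100

Verification: ln(2) / 0.8100 = 0.8557 ✓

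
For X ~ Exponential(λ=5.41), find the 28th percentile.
0.0607

We have X ~ Exponential(λ=5.41).

We want to find x such that P(X ≤ x) = 0.28.

This is the 28th percentile, which means 28% of values fall below this point.

Using the inverse CDF (quantile function):
x = F⁻¹(0.28) = 0.0607

Verification: P(X ≤ 0.0607) = 0.28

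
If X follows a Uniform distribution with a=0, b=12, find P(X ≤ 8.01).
0.667500

We have X ~ Uniform(a=0, b=12).

The CDF gives us P(X ≤ k).

Using the CDF:
P(X ≤ 8.01) = 0.667500

This means there's approximately a 66.8% chance that X is at most 8.01.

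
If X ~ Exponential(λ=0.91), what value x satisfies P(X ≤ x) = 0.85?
2.0847

We have X ~ Exponential(λ=0.91).

We want to find x such that P(X ≤ x) = 0.85.

This is the 85th percentile, which means 85% of values fall below this point.

Using the inverse CDF (quantile function):
x = F⁻¹(0.85) = 2.0847

Verification: P(X ≤ 2.0847) = 0.85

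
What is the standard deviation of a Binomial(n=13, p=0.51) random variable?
1.8024

We have X ~ Binomial(n=13, p=0.51).

For a Binomial distribution with n=13, p=0.51:
σ = √Var(X) = 1.8024

The standard deviation is the square root of the variance.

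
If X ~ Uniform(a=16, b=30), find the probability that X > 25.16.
0.345714

We have X ~ Uniform(a=16, b=30).

P(X > 25.16) = 1 - P(X ≤ 25.16)
                = 1 - F(25.16)
                = 1 - 0.654286
                = 0.345714

So there's approximately a 34.6% chance that X exceeds 25.16.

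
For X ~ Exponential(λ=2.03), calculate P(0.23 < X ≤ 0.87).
0.455944

We have X ~ Exponential(λ=2.03).

To find P(0.23 < X ≤ 0.87), we use:
P(0.23 < X ≤ 0.87) = P(X ≤ 0.87) - P(X ≤ 0.23)
                 = F(0.87) - F(0.23)
                 = 0.829001 - 0.373057
                 = 0.455944

So there's approximately a 45.6% chance that X falls in this range.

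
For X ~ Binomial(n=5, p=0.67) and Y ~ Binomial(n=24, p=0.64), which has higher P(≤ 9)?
X has higher probability (P(X ≤ 9) = 1.0000 > P(Y ≤ 9) = 0.0074)

Compute P(≤ 9) for each distribution:

X ~ Binomial(n=5, p=0.67):
P(X ≤ 9) = 1.0000

Y ~ Binomial(n=24, p=0.64):
P(Y ≤ 9) = 0.0074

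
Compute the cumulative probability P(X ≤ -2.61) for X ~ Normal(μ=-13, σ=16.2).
0.739355

We have X ~ Normal(μ=-13, σ=16.2).

The CDF gives us P(X ≤ k).

Using the CDF:
P(X ≤ -2.61) = 0.739355

This means there's approximately a 73.9% chance that X is at most -2.61.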